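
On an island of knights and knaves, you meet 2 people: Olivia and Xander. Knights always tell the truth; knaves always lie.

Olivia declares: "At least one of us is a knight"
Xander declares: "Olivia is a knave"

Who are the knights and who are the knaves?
Olivia is a knight.
Xander is a knave.

Verification:
- Olivia (knight) says "At least one of us is a knight" - this is TRUE because Olivia is a knight.
- Xander (knave) says "Olivia is a knave" - this is FALSE (a lie) because Olivia is a knight.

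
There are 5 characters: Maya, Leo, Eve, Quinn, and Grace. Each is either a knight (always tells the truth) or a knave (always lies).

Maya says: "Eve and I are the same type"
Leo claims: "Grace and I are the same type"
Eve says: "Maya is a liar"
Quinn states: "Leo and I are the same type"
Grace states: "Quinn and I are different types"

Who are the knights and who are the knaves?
Maya is a knave.
Leo is a knight.
Eve is a knight.
Quinn is a knave.
Grace is a knight.

Verification:
- Maya (knave) says "Eve and I are the same type" - this is FALSE (a lie) because Maya is a knave and Eve is a knight.
- Leo (knight) says "Grace and I are the same type" - this is TRUE because Leo is a knight and Grace is a knight.
- Eve (knight) says "Maya is a liar" - this is TRUE because Maya is a knave.
- Quinn (knave) says "Leo and I are the same type" - this is FALSE (a lie) because Quinn is a knave and Leo is a knight.
- Grace (knight) says "Quinn and I are different types" - this is TRUE because Grace is a knight and Quinn is a knave.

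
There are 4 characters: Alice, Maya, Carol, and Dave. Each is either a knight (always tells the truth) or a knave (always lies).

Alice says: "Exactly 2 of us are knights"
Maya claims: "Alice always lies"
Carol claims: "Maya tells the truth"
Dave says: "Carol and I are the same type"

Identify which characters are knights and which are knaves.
Alice is a knave.
Maya is a knight.
Carol is a knight.
Dave is a knight.

Verification:
- Alice (knave) says "Exactly 2 of us are knights" - this is FALSE (a lie) because there are 3 knights.
- Maya (knight) says "Alice always lies" - this is TRUE because Alice is a knave.
- Carol (knight) says "Maya tells the truth" - this is TRUE because Maya is a knight.
- Dave (knight) says "Carol and I are the same type" - this is TRUE because Dave is a knight and Carol is a knight.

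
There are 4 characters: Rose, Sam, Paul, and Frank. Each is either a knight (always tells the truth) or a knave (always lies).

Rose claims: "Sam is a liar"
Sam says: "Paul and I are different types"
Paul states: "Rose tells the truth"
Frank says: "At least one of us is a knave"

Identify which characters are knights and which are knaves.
Rose is a knave.
Sam is a knight.
Paul is a knave.
Frank is a knight.

Verification:
- Rose (knave) says "Sam is a liar" - this is FALSE (a lie) because Sam is a knight.
- Sam (knight) says "Paul and I are different types" - this is TRUE because Sam is a knight and Paul is a knave.
- Paul (knave) says "Rose tells the truth" - this is FALSE (a lie) because Rose is a knave.
- Frank (knight) says "At least one of us is a knave" - this is TRUE because Rose and Paul are knaves.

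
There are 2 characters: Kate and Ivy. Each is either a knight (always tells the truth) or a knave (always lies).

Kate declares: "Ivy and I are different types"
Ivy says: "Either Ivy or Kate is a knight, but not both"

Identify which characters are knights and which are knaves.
Kate is a knave.
Ivy is a knave.

Verification:
- Kate (knave) says "Ivy and I are different types" - this is FALSE (a lie) because Kate is a knave and Ivy is a knave.
- Ivy (knave) says "Either Ivy or Kate is a knight, but not both" - this is FALSE (a lie) because Ivy is a knave and Kate is a knave.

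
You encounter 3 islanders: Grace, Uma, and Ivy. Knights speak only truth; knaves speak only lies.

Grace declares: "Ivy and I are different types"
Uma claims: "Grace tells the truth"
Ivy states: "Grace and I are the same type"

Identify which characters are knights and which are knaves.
Grace is a knight.
Uma is a knight.
Ivy is a knave.

Verification:
- Grace (knight) says "Ivy and I are different types" - this is TRUE because Grace is a knight and Ivy is a knave.
- Uma (knight) says "Grace tells the truth" - this is TRUE because Grace is a knight.
- Ivy (knave) says "Grace and I are the same type" - this is FALSE (a lie) because Ivy is a knave and Grace is a knight.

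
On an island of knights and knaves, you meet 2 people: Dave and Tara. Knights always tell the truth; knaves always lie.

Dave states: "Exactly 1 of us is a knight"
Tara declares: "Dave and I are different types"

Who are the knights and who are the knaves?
Dave is a knave.
Tara is a knave.

Verification:
- Dave (knave) says "Exactly 1 of us is a knight" - this is FALSE (a lie) because there are 0 knights.
- Tara (knave) says "Dave and I are different types" - this is FALSE (a lie) because Tara is a knave and Dave is a knave.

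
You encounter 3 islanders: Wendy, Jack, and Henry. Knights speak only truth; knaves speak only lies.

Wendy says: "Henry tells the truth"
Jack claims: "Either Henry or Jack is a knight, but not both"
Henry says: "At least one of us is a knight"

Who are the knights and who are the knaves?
Wendy is a knave.
Jack is a knave.
Henry is a knave.

Verification:
- Wendy (knave) says "Henry tells the truth" - this is FALSE (a lie) because Henry is a knave.
- Jack (knave) says "Either Henry or Jack is a knight, but not both" - this is FALSE (a lie) because Henry is a knave and Jack is a knave.
- Henry (knave) says "At least one of us is a knight" - this is FALSE (a lie) because no one is a knight.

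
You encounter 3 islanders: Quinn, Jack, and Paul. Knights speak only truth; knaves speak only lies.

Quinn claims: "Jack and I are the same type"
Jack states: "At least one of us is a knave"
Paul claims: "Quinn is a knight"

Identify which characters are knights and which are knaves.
Quinn is a knave.
Jack is a knight.
Paul is a knave.

Verification:
- Quinn (knave) says "Jack and I are the same type" - this is FALSE (a lie) because Quinn is a knave and Jack is a knight.
- Jack (knight) says "At least one of us is a knave" - this is TRUE because Quinn and Paul are knaves.
- Paul (knave) says "Quinn is a knight" - this is FALSE (a lie) because Quinn is a knave.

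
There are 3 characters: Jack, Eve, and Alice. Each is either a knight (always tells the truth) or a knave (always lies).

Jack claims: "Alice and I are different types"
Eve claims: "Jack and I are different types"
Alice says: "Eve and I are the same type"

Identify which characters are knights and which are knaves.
Jack is a knave.
Eve is a knight.
Alice is a knave.

Verification:
- Jack (knave) says "Alice and I are different types" - this is FALSE (a lie) because Jack is a knave and Alice is a knave.
- Eve (knight) says "Jack and I are different types" - this is TRUE because Eve is a knight and Jack is a knave.
- Alice (knave) says "Eve and I are the same type" - this is FALSE (a lie) because Alice is a knave and Eve is a knight.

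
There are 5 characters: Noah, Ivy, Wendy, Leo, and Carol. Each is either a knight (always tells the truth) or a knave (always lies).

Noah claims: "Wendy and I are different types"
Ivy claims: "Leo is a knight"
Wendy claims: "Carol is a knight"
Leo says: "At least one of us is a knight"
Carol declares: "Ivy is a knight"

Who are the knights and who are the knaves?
Noah is a knave.
Ivy is a knave.
Wendy is a knave.
Leo is a knave.
Carol is a knave.

Verification:
- Noah (knave) says "Wendy and I are different types" - this is FALSE (a lie) because Noah is a knave and Wendy is a knave.
- Ivy (knave) says "Leo is a knight" - this is FALSE (a lie) because Leo is a knave.
- Wendy (knave) says "Carol is a knight" - this is FALSE (a lie) because Carol is a knave.
- Leo (knave) says "At least one of us is a knight" - this is FALSE (a lie) because no one is a knight.
- Carol (knave) says "Ivy is a knight" - this is FALSE (a lie) because Ivy is a knave.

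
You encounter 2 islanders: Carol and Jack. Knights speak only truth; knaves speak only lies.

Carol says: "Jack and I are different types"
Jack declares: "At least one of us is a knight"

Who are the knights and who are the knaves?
Carol is a knave.
Jack is a knave.

Verification:
- Carol (knave) says "Jack and I are different types" - this is FALSE (a lie) because Carol is a knave and Jack is a knave.
- Jack (knave) says "At least one of us is a knight" - this is FALSE (a lie) because no one is a knight.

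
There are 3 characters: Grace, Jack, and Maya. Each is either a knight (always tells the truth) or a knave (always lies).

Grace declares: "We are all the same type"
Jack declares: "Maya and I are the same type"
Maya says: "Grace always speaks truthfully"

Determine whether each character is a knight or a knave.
Grace is a knight.
Jack is a knight.
Maya is a knight.

Verification:
- Grace (knight) says "We are all the same type" - this is TRUE because Grace, Jack, and Maya are knights.
- Jack (knight) says "Maya and I are the same type" - this is TRUE because Jack is a knight and Maya is a knight.
- Maya (knight) says "Grace always speaks truthfully" - this is TRUE because Grace is a knight.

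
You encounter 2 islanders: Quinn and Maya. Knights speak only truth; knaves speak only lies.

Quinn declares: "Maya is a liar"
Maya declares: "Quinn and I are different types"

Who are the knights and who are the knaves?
Quinn is a knave.
Maya is a knight.

Verification:
- Quinn (knave) says "Maya is a liar" - this is FALSE (a lie) because Maya is a knight.
- Maya (knight) says "Quinn and I are different types" - this is TRUE because Maya is a knight and Quinn is a knave.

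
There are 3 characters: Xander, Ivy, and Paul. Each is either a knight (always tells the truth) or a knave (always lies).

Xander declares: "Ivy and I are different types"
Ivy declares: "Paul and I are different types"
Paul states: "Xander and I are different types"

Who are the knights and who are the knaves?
Xander is a knave.
Ivy is a knave.
Paul is a knave.

Verification:
- Xander (knave) says "Ivy and I are different types" - this is FALSE (a lie) because Xander is a knave and Ivy is a knave.
- Ivy (knave) says "Paul and I are different types" - this is FALSE (a lie) because Ivy is a knave and Paul is a knave.
- Paul (knave) says "Xander and I are different types" - this is FALSE (a lie) because Paul is a knave and Xander is a knave.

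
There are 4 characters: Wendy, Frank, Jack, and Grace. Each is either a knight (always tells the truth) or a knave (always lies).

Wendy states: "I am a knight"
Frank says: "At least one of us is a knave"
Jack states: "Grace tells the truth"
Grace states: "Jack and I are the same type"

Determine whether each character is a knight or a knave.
Wendy is a knave.
Frank is a knight.
Jack is a knight.
Grace is a knight.

Verification:
- Wendy (knave) says "I am a knight" - this is FALSE (a lie) because Wendy is a knave.
- Frank (knight) says "At least one of us is a knave" - this is TRUE because Wendy is a knave.
- Jack (knight) says "Grace tells the truth" - this is TRUE because Grace is a knight.
- Grace (knight) says "Jack and I are the same type" - this is TRUE because Grace is a knight and Jack is a knight.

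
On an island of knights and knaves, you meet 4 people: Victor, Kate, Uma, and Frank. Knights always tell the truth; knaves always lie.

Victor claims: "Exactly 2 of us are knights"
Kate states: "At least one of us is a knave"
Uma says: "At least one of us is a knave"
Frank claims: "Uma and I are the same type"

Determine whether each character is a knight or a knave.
Victor is a knave.
Kate is a knight.
Uma is a knight.
Frank is a knight.

Verification:
- Victor (knave) says "Exactly 2 of us are knights" - this is FALSE (a lie) because there are 3 knights.
- Kate (knight) says "At least one of us is a knave" - this is TRUE because Victor is a knave.
- Uma (knight) says "At least one of us is a knave" - this is TRUE because Victor is a knave.
- Frank (knight) says "Uma and I are the same type" - this is TRUE because Frank is a knight and Uma is a knight.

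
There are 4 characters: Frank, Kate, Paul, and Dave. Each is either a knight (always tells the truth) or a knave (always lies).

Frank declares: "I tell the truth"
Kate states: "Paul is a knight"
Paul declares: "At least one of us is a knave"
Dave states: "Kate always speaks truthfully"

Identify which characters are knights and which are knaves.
Frank is a knave.
Kate is a knight.
Paul is a knight.
Dave is a knight.

Verification:
- Frank (knave) says "I tell the truth" - this is FALSE (a lie) because Frank is a knave.
- Kate (knight) says "Paul is a knight" - this is TRUE because Paul is a knight.
- Paul (knight) says "At least one of us is a knave" - this is TRUE because Frank is a knave.
- Dave (knight) says "Kate always speaks truthfully" - this is TRUE because Kate is a knight.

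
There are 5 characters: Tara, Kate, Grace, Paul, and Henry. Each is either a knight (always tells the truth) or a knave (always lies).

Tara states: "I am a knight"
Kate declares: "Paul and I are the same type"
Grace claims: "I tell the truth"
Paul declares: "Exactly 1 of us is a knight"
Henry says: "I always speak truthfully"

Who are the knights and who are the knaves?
Tara is a knave.
Kate is a knave.
Grace is a knave.
Paul is a knight.
Henry is a knave.

Verification:
- Tara (knave) says "I am a knight" - this is FALSE (a lie) because Tara is a knave.
- Kate (knave) says "Paul and I are the same type" - this is FALSE (a lie) because Kate is a knave and Paul is a knight.
- Grace (knave) says "I tell the truth" - this is FALSE (a lie) because Grace is a knave.
- Paul (knight) says "Exactly 1 of us is a knight" - this is TRUE because there are 1 knights.
- Henry (knave) says "I always speak truthfully" - this is FALSE (a lie) because Henry is a knave.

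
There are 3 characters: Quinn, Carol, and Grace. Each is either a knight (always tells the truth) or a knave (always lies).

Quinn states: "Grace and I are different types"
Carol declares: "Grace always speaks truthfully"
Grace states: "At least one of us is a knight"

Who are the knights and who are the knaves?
Quinn is a knave.
Carol is a knave.
Grace is a knave.

Verification:
- Quinn (knave) says "Grace and I are different types" - this is FALSE (a lie) because Quinn is a knave and Grace is a knave.
- Carol (knave) says "Grace always speaks truthfully" - this is FALSE (a lie) because Grace is a knave.
- Grace (knave) says "At least one of us is a knight" - this is FALSE (a lie) because no one is a knight.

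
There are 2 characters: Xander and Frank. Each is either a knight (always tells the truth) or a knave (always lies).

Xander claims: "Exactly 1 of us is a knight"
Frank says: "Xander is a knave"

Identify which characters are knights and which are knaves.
Xander is a knight.
Frank is a knave.

Verification:
- Xander (knight) says "Exactly 1 of us is a knight" - this is TRUE because there are 1 knights.
- Frank (knave) says "Xander is a knave" - this is FALSE (a lie) because Xander is a knight.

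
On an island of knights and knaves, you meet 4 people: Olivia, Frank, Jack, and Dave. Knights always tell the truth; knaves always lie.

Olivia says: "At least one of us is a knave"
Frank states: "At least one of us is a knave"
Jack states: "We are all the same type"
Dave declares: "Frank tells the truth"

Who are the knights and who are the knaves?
Olivia is a knight.
Frank is a knight.
Jack is a knave.
Dave is a knight.

Verification:
- Olivia (knight) says "At least one of us is a knave" - this is TRUE because Jack is a knave.
- Frank (knight) says "At least one of us is a knave" - this is TRUE because Jack is a knave.
- Jack (knave) says "We are all the same type" - this is FALSE (a lie) because Olivia, Frank, and Dave are knights and Jack is a knave.
- Dave (knight) says "Frank tells the truth" - this is TRUE because Frank is a knight.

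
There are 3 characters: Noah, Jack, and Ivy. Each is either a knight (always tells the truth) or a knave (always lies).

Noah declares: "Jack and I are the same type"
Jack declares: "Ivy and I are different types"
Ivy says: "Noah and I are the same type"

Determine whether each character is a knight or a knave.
Noah is a knight.
Jack is a knight.
Ivy is a knave.

Verification:
- Noah (knight) says "Jack and I are the same type" - this is TRUE because Noah is a knight and Jack is a knight.
- Jack (knight) says "Ivy and I are different types" - this is TRUE because Jack is a knight and Ivy is a knave.
- Ivy (knave) says "Noah and I are the same type" - this is FALSE (a lie) because Ivy is a knave and Noah is a knight.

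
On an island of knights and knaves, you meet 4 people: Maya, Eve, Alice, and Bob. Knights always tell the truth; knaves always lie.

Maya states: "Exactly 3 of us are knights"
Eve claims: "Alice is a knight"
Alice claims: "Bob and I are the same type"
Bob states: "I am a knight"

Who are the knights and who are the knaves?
Maya is a knave.
Eve is a knave.
Alice is a knave.
Bob is a knight.

Verification:
- Maya (knave) says "Exactly 3 of us are knights" - this is FALSE (a lie) because there are 1 knights.
- Eve (knave) says "Alice is a knight" - this is FALSE (a lie) because Alice is a knave.
- Alice (knave) says "Bob and I are the same type" - this is FALSE (a lie) because Alice is a knave and Bob is a knight.
- Bob (knight) says "I am a knight" - this is TRUE because Bob is a knight.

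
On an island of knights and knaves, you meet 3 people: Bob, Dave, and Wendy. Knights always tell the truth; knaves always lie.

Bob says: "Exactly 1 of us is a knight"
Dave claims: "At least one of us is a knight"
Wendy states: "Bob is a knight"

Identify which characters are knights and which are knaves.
Bob is a knave.
Dave is a knave.
Wendy is a knave.

Verification:
- Bob (knave) says "Exactly 1 of us is a knight" - this is FALSE (a lie) because there are 0 knights.
- Dave (knave) says "At least one of us is a knight" - this is FALSE (a lie) because no one is a knight.
- Wendy (knave) says "Bob is a knight" - this is FALSE (a lie) because Bob is a knave.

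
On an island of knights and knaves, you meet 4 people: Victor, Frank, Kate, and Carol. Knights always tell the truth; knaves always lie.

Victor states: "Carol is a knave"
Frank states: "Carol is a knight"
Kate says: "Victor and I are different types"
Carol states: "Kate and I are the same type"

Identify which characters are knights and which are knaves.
Victor is a knave.
Frank is a knight.
Kate is a knight.
Carol is a knight.

Verification:
- Victor (knave) says "Carol is a knave" - this is FALSE (a lie) because Carol is a knight.
- Frank (knight) says "Carol is a knight" - this is TRUE because Carol is a knight.
- Kate (knight) says "Victor and I are different types" - this is TRUE because Kate is a knight and Victor is a knave.
- Carol (knight) says "Kate and I are the same type" - this is TRUE because Carol is a knight and Kate is a knight.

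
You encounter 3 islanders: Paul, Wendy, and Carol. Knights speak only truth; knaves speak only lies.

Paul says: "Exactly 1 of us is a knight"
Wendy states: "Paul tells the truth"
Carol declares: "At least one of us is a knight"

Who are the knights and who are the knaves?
Paul is a knave.
Wendy is a knave.
Carol is a knave.

Verification:
- Paul (knave) says "Exactly 1 of us is a knight" - this is FALSE (a lie) because there are 0 knights.
- Wendy (knave) says "Paul tells the truth" - this is FALSE (a lie) because Paul is a knave.
- Carol (knave) says "At least one of us is a knight" - this is FALSE (a lie) because no one is a knight.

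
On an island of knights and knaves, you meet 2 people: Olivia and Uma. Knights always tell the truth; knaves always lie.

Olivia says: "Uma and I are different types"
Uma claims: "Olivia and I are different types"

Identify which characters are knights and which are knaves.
Olivia is a knave.
Uma is a knave.

Verification:
- Olivia (knave) says "Uma and I are different types" - this is FALSE (a lie) because Olivia is a knave and Uma is a knave.
- Uma (knave) says "Olivia and I are different types" - this is FALSE (a lie) because Uma is a knave and Olivia is a knave.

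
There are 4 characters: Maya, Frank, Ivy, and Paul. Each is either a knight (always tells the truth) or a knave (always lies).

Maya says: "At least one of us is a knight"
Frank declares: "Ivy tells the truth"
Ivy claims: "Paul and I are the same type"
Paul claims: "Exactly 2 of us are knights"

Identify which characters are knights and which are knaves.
Maya is a knight.
Frank is a knave.
Ivy is a knave.
Paul is a knight.

Verification:
- Maya (knight) says "At least one of us is a knight" - this is TRUE because Maya and Paul are knights.
- Frank (knave) says "Ivy tells the truth" - this is FALSE (a lie) because Ivy is a knave.
- Ivy (knave) says "Paul and I are the same type" - this is FALSE (a lie) because Ivy is a knave and Paul is a knight.
- Paul (knight) says "Exactly 2 of us are knights" - this is TRUE because there are 2 knights.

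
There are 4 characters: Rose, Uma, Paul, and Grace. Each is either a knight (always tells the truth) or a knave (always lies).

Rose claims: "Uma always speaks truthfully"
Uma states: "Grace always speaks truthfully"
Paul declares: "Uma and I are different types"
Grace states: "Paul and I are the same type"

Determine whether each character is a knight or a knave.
Rose is a knave.
Uma is a knave.
Paul is a knight.
Grace is a knave.

Verification:
- Rose (knave) says "Uma always speaks truthfully" - this is FALSE (a lie) because Uma is a knave.
- Uma (knave) says "Grace always speaks truthfully" - this is FALSE (a lie) because Grace is a knave.
- Paul (knight) says "Uma and I are different types" - this is TRUE because Paul is a knight and Uma is a knave.
- Grace (knave) says "Paul and I are the same type" - this is FALSE (a lie) because Grace is a knave and Paul is a knight.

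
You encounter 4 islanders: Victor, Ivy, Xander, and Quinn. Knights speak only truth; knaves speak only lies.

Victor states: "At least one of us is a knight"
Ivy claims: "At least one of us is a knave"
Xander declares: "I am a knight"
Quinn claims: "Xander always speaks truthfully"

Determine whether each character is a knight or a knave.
Victor is a knight.
Ivy is a knight.
Xander is a knave.
Quinn is a knave.

Verification:
- Victor (knight) says "At least one of us is a knight" - this is TRUE because Victor and Ivy are knights.
- Ivy (knight) says "At least one of us is a knave" - this is TRUE because Xander and Quinn are knaves.
- Xander (knave) says "I am a knight" - this is FALSE (a lie) because Xander is a knave.
- Quinn (knave) says "Xander always speaks truthfully" - this is FALSE (a lie) because Xander is a knave.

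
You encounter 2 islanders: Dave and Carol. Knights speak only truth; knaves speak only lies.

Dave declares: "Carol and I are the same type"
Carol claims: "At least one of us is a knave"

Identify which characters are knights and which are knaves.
Dave is a knave.
Carol is a knight.

Verification:
- Dave (knave) says "Carol and I are the same type" - this is FALSE (a lie) because Dave is a knave and Carol is a knight.
- Carol (knight) says "At least one of us is a knave" - this is TRUE because Dave is a knave.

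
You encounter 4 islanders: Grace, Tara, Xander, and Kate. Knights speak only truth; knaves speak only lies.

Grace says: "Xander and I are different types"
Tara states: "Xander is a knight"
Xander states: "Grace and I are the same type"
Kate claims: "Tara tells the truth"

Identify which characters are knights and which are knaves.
Grace is a knight.
Tara is a knave.
Xander is a knave.
Kate is a knave.

Verification:
- Grace (knight) says "Xander and I are different types" - this is TRUE because Grace is a knight and Xander is a knave.
- Tara (knave) says "Xander is a knight" - this is FALSE (a lie) because Xander is a knave.
- Xander (knave) says "Grace and I are the same type" - this is FALSE (a lie) because Xander is a knave and Grace is a knight.
- Kate (knave) says "Tara tells the truth" - this is FALSE (a lie) because Tara is a knave.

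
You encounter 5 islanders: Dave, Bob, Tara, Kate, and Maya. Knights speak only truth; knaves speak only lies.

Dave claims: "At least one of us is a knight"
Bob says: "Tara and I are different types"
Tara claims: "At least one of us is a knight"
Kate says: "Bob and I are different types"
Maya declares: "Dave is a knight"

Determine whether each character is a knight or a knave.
Dave is a knave.
Bob is a knave.
Tara is a knave.
Kate is a knave.
Maya is a knave.

Verification:
- Dave (knave) says "At least one of us is a knight" - this is FALSE (a lie) because no one is a knight.
- Bob (knave) says "Tara and I are different types" - this is FALSE (a lie) because Bob is a knave and Tara is a knave.
- Tara (knave) says "At least one of us is a knight" - this is FALSE (a lie) because no one is a knight.
- Kate (knave) says "Bob and I are different types" - this is FALSE (a lie) because Kate is a knave and Bob is a knave.
- Maya (knave) says "Dave is a knight" - this is FALSE (a lie) because Dave is a knave.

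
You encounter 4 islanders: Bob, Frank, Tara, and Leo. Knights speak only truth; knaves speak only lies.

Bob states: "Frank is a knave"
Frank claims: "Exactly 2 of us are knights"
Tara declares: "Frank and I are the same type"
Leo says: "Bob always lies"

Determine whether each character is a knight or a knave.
Bob is a knave.
Frank is a knight.
Tara is a knave.
Leo is a knight.

Verification:
- Bob (knave) says "Frank is a knave" - this is FALSE (a lie) because Frank is a knight.
- Frank (knight) says "Exactly 2 of us are knights" - this is TRUE because there are 2 knights.
- Tara (knave) says "Frank and I are the same type" - this is FALSE (a lie) because Tara is a knave and Frank is a knight.
- Leo (knight) says "Bob always lies" - this is TRUE because Bob is a knave.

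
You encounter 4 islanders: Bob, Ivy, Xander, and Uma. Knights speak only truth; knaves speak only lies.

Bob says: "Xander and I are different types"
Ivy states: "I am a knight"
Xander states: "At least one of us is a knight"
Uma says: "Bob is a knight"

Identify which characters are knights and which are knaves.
Bob is a knave.
Ivy is a knave.
Xander is a knave.
Uma is a knave.

Verification:
- Bob (knave) says "Xander and I are different types" - this is FALSE (a lie) because Bob is a knave and Xander is a knave.
- Ivy (knave) says "I am a knight" - this is FALSE (a lie) because Ivy is a knave.
- Xander (knave) says "At least one of us is a knight" - this is FALSE (a lie) because no one is a knight.
- Uma (knave) says "Bob is a knight" - this is FALSE (a lie) because Bob is a knave.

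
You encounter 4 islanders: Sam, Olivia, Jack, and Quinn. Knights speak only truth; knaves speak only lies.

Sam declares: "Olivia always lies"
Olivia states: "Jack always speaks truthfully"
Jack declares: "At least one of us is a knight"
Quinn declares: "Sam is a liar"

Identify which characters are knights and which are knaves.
Sam is a knave.
Olivia is a knight.
Jack is a knight.
Quinn is a knight.

Verification:
- Sam (knave) says "Olivia always lies" - this is FALSE (a lie) because Olivia is a knight.
- Olivia (knight) says "Jack always speaks truthfully" - this is TRUE because Jack is a knight.
- Jack (knight) says "At least one of us is a knight" - this is TRUE because Olivia, Jack, and Quinn are knights.
- Quinn (knight) says "Sam is a liar" - this is TRUE because Sam is a knave.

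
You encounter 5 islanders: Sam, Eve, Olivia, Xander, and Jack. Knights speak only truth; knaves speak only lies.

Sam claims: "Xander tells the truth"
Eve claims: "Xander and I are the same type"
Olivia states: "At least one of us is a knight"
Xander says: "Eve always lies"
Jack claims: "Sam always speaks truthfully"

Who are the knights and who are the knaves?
Sam is a knight.
Eve is a knave.
Olivia is a knight.
Xander is a knight.
Jack is a knight.

Verification:
- Sam (knight) says "Xander tells the truth" - this is TRUE because Xander is a knight.
- Eve (knave) says "Xander and I are the same type" - this is FALSE (a lie) because Eve is a knave and Xander is a knight.
- Olivia (knight) says "At least one of us is a knight" - this is TRUE because Sam, Olivia, Xander, and Jack are knights.
- Xander (knight) says "Eve always lies" - this is TRUE because Eve is a knave.
- Jack (knight) says "Sam always speaks truthfully" - this is TRUE because Sam is a knight.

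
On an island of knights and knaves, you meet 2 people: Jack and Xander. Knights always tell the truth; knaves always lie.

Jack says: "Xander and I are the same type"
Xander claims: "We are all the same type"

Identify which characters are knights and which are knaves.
Jack is a knight.
Xander is a knight.

Verification:
- Jack (knight) says "Xander and I are the same type" - this is TRUE because Jack is a knight and Xander is a knight.
- Xander (knight) says "We are all the same type" - this is TRUE because Jack and Xander are knights.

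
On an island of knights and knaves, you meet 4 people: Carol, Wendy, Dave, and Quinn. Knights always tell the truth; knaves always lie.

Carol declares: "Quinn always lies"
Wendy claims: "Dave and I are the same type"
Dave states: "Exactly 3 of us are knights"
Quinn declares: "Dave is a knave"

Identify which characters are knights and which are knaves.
Carol is a knight.
Wendy is a knight.
Dave is a knight.
Quinn is a knave.

Verification:
- Carol (knight) says "Quinn always lies" - this is TRUE because Quinn is a knave.
- Wendy (knight) says "Dave and I are the same type" - this is TRUE because Wendy is a knight and Dave is a knight.
- Dave (knight) says "Exactly 3 of us are knights" - this is TRUE because there are 3 knights.
- Quinn (knave) says "Dave is a knave" - this is FALSE (a lie) because Dave is a knight.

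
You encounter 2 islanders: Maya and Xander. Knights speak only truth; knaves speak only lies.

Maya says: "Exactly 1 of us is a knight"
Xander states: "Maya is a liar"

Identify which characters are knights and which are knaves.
Maya is a knight.
Xander is a knave.

Verification:
- Maya (knight) says "Exactly 1 of us is a knight" - this is TRUE because there are 1 knights.
- Xander (knave) says "Maya is a liar" - this is FALSE (a lie) because Maya is a knight.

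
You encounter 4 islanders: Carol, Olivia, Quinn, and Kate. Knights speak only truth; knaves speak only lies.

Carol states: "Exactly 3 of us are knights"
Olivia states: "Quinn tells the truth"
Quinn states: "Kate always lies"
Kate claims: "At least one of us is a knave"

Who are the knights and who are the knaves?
Carol is a knave.
Olivia is a knave.
Quinn is a knave.
Kate is a knight.

Verification:
- Carol (knave) says "Exactly 3 of us are knights" - this is FALSE (a lie) because there are 1 knights.
- Olivia (knave) says "Quinn tells the truth" - this is FALSE (a lie) because Quinn is a knave.
- Quinn (knave) says "Kate always lies" - this is FALSE (a lie) because Kate is a knight.
- Kate (knight) says "At least one of us is a knave" - this is TRUE because Carol, Olivia, and Quinn are knaves.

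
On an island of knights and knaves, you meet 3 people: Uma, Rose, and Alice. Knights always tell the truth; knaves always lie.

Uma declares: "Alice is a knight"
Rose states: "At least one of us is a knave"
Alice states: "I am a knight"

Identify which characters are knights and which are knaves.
Uma is a knave.
Rose is a knight.
Alice is a knave.

Verification:
- Uma (knave) says "Alice is a knight" - this is FALSE (a lie) because Alice is a knave.
- Rose (knight) says "At least one of us is a knave" - this is TRUE because Uma and Alice are knaves.
- Alice (knave) says "I am a knight" - this is FALSE (a lie) because Alice is a knave.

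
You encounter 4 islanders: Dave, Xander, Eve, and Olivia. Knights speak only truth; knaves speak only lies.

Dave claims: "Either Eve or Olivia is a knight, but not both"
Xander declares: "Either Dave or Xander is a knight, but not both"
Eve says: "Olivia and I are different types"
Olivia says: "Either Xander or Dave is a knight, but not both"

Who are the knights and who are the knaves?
Dave is a knave.
Xander is a knave.
Eve is a knave.
Olivia is a knave.

Verification:
- Dave (knave) says "Either Eve or Olivia is a knight, but not both" - this is FALSE (a lie) because Eve is a knave and Olivia is a knave.
- Xander (knave) says "Either Dave or Xander is a knight, but not both" - this is FALSE (a lie) because Dave is a knave and Xander is a knave.
- Eve (knave) says "Olivia and I are different types" - this is FALSE (a lie) because Eve is a knave and Olivia is a knave.
- Olivia (knave) says "Either Xander or Dave is a knight, but not both" - this is FALSE (a lie) because Xander is a knave and Dave is a knave.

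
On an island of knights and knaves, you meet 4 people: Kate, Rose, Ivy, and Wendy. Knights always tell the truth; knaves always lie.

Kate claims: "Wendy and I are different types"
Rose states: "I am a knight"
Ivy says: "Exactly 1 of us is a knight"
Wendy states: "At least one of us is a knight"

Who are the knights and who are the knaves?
Kate is a knave.
Rose is a knave.
Ivy is a knave.
Wendy is a knave.

Verification:
- Kate (knave) says "Wendy and I are different types" - this is FALSE (a lie) because Kate is a knave and Wendy is a knave.
- Rose (knave) says "I am a knight" - this is FALSE (a lie) because Rose is a knave.
- Ivy (knave) says "Exactly 1 of us is a knight" - this is FALSE (a lie) because there are 0 knights.
- Wendy (knave) says "At least one of us is a knight" - this is FALSE (a lie) because no one is a knight.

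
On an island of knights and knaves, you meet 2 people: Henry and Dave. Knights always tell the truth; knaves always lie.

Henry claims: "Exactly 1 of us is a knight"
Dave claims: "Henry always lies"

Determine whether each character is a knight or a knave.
Henry is a knight.
Dave is a knave.

Verification:
- Henry (knight) says "Exactly 1 of us is a knight" - this is TRUE because there are 1 knights.
- Dave (knave) says "Henry always lies" - this is FALSE (a lie) because Henry is a knight.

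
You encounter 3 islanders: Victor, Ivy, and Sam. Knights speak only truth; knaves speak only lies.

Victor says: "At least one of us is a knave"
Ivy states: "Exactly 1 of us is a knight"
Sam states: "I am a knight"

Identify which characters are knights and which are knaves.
Victor is a knight.
Ivy is a knave.
Sam is a knight.

Verification:
- Victor (knight) says "At least one of us is a knave" - this is TRUE because Ivy is a knave.
- Ivy (knave) says "Exactly 1 of us is a knight" - this is FALSE (a lie) because there are 2 knights.
- Sam (knight) says "I am a knight" - this is TRUE because Sam is a knight.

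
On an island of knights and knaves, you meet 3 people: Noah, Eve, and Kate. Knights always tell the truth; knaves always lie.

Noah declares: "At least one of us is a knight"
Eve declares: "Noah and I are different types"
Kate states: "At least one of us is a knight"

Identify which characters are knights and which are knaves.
Noah is a knave.
Eve is a knave.
Kate is a knave.

Verification:
- Noah (knave) says "At least one of us is a knight" - this is FALSE (a lie) because no one is a knight.
- Eve (knave) says "Noah and I are different types" - this is FALSE (a lie) because Eve is a knave and Noah is a knave.
- Kate (knave) says "At least one of us is a knight" - this is FALSE (a lie) because no one is a knight.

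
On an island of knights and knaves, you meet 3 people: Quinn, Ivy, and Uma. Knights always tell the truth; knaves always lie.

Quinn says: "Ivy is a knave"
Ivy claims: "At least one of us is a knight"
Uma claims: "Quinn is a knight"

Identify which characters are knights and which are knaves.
Quinn is a knave.
Ivy is a knight.
Uma is a knave.

Verification:
- Quinn (knave) says "Ivy is a knave" - this is FALSE (a lie) because Ivy is a knight.
- Ivy (knight) says "At least one of us is a knight" - this is TRUE because Ivy is a knight.
- Uma (knave) says "Quinn is a knight" - this is FALSE (a lie) because Quinn is a knave.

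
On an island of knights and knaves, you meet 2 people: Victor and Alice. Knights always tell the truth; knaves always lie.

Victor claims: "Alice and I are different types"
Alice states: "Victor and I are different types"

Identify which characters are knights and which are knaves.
Victor is a knave.
Alice is a knave.

Verification:
- Victor (knave) says "Alice and I are different types" - this is FALSE (a lie) because Victor is a knave and Alice is a knave.
- Alice (knave) says "Victor and I are different types" - this is FALSE (a lie) because Alice is a knave and Victor is a knave.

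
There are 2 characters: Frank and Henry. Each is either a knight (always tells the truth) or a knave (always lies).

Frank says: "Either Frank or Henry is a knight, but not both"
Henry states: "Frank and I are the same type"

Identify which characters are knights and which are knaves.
Frank is a knight.
Henry is a knave.

Verification:
- Frank (knight) says "Either Frank or Henry is a knight, but not both" - this is TRUE because Frank is a knight and Henry is a knave.
- Henry (knave) says "Frank and I are the same type" - this is FALSE (a lie) because Henry is a knave and Frank is a knight.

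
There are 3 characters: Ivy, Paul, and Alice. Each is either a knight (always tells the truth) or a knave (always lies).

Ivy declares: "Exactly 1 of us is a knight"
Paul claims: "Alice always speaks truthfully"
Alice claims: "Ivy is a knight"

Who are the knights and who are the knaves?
Ivy is a knave.
Paul is a knave.
Alice is a knave.

Verification:
- Ivy (knave) says "Exactly 1 of us is a knight" - this is FALSE (a lie) because there are 0 knights.
- Paul (knave) says "Alice always speaks truthfully" - this is FALSE (a lie) because Alice is a knave.
- Alice (knave) says "Ivy is a knight" - this is FALSE (a lie) because Ivy is a knave.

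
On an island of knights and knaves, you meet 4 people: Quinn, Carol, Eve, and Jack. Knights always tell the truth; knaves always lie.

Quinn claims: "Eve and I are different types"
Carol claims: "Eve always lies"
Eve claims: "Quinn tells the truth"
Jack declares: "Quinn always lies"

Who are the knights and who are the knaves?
Quinn is a knave.
Carol is a knight.
Eve is a knave.
Jack is a knight.

Verification:
- Quinn (knave) says "Eve and I are different types" - this is FALSE (a lie) because Quinn is a knave and Eve is a knave.
- Carol (knight) says "Eve always lies" - this is TRUE because Eve is a knave.
- Eve (knave) says "Quinn tells the truth" - this is FALSE (a lie) because Quinn is a knave.
- Jack (knight) says "Quinn always lies" - this is TRUE because Quinn is a knave.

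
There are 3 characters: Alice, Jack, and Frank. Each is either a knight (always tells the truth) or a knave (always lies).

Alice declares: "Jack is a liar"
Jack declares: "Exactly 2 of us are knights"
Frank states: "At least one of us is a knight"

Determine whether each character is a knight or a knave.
Alice is a knave.
Jack is a knight.
Frank is a knight.

Verification:
- Alice (knave) says "Jack is a liar" - this is FALSE (a lie) because Jack is a knight.
- Jack (knight) says "Exactly 2 of us are knights" - this is TRUE because there are 2 knights.
- Frank (knight) says "At least one of us is a knight" - this is TRUE because Jack and Frank are knights.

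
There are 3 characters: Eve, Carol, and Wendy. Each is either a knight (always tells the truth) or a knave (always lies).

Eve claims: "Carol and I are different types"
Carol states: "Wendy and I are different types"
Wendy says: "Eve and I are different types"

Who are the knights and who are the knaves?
Eve is a knave.
Carol is a knave.
Wendy is a knave.

Verification:
- Eve (knave) says "Carol and I are different types" - this is FALSE (a lie) because Eve is a knave and Carol is a knave.
- Carol (knave) says "Wendy and I are different types" - this is FALSE (a lie) because Carol is a knave and Wendy is a knave.
- Wendy (knave) says "Eve and I are different types" - this is FALSE (a lie) because Wendy is a knave and Eve is a knave.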